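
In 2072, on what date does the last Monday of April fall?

April 25, 2072

The first Monday of April 2072 is April 4.
April 2072 has 30 days. Adding weeks: 4, 11, 18, 25 — the last one ≤ 30 is the 25th.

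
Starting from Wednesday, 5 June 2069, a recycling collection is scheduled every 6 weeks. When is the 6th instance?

The 6th occurrence is 5 intervals after the first: 5 × 42 = 210 days after 5 June 2069.
June has 30 days — 25 days to the end of June leaves 185.
July has 31 days (154 left).
August has 31 days (123 left).
September has 30 days (93 left).
October has 31 days (62 left).
November has 30 days (32 left).
December has 31 days (1 left).
1 day into January → 1 January 2070.

1 January 2070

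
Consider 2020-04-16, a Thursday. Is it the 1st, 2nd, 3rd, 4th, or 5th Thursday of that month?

3rd

Day 16 falls in week ⌈16/7⌉ of the month.
Days 1–7 hold the 1st Thursday, 8–14 the 2nd, 15–21 the 3rd, 22–28 the 4th, 29–31 the 5th.
16 is in the range for the 3rd.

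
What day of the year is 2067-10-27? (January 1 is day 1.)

Days in months before October: 31 + 28 + 31 + 30 + 31 + 30 + 31 + 31 + 30 = 273.
Plus 27 days into October → day 300.

300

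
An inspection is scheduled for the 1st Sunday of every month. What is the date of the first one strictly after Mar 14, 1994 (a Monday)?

Apr 3, 1994

Mar 1994 starts on a Tuesday, so its 1st Sunday is Mar 6, 1994 (5 days in).
That is not after Mar 14, 1994, so look at Apr 1994.
Apr 1994 starts on a Friday, so its 1st Sunday is Apr 3, 1994 (2 days in).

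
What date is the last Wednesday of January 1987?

1987-01-28

The first Wednesday of January 1987 is January 7.
January 1987 has 31 days. Adding weeks: 7, 14, 21, 28 — the last one ≤ 31 is the 28th.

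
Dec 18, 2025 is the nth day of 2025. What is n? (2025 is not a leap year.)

352

Days in months before Dec: 31 + 28 + 31 + 30 + 31 + 30 + 31 + 31 + 30 + 31 + 30 = 334.
Plus 18 days into Dec → day 352.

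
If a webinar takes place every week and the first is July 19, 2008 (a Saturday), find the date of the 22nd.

The 22nd occurrence is 21 intervals after the first: 21 × 7 = 147 days after July 19, 2008.
July has 31 days — 12 days to the end of July leaves 135.
August has 31 days (104 left).
September has 30 days (74 left).
October has 31 days (43 left).
November has 30 days (13 left).
13 days into December → December 13, 2008.

December 13, 2008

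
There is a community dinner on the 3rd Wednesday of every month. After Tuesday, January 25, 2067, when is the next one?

February 16, 2067

January 2067 starts on a Saturday; its first Wednesday is the 5th, so the 3rd Wednesday is the 19th — January 19, 2067.
That is not after January 25, 2067, so look at February 2067.
February 2067 starts on a Tuesday; its first Wednesday is the 2nd, so the 3rd Wednesday is the 16th — February 16, 2067.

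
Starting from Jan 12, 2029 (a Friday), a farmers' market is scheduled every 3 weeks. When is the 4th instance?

Mar 16, 2029

The 4th occurrence is 3 intervals after the first: 3 × 21 = 63 days after Jan 12, 2029.
Jan has 31 days — 19 days to the end of Jan leaves 44.
Feb has 28 days (16 left).
16 days into Mar → Mar 16, 2029.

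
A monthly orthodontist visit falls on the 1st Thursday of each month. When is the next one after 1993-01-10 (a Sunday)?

1993-02-04

January 1993 starts on a Friday, so its 1st Thursday is 1993-01-07 (6 days in).
That is not after 1993-01-10, so look at February 1993.
February 1993 starts on a Monday, so its 1st Thursday is 1993-02-04 (3 days in).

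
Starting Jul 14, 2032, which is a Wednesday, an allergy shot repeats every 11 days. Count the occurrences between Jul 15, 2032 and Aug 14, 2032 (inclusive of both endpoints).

2

Occurrences land 11·i days after Jul 14, 2032 for i = 0, 1, 2, …
Jul 15, 2032 is 1 day after the start; 1 ÷ 11 = 0 remainder 1; since the remainder is 1, round up to i = 1. First occurrence in the window: #2 on Jul 25, 2032 (1×11 = 11 days in).
Aug 14, 2032 is 31 days after the start; 31 ÷ 11 = 2 remainder 9. Last occurrence in the window: #3 on Aug 5, 2032.
Occurrences #2 through #3: 2 in total.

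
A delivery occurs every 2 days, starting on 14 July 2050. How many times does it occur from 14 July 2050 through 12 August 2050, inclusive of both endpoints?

15

Occurrences land 2·i days after 14 July 2050 for i = 0, 1, 2, …
The window opens on the start date, so the first occurrence inside is #1 on 14 July 2050.
12 August 2050 is 29 days after the start; 29 ÷ 2 = 14 remainder 1. Last occurrence in the window: #15 on 11 August 2050.
Occurrences #1 through #15: 15 in total.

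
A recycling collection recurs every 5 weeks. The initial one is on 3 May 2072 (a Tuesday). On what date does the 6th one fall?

25 October 2072

The 6th occurrence is 5 intervals after the first: 5 × 35 = 175 days after 3 May 2072.
May has 31 days — 28 days to the end of May leaves 147.
June has 30 days (117 left).
July has 31 days (86 left).
August has 31 days (55 left).
September has 30 days (25 left).
25 days into October → 25 October 2072.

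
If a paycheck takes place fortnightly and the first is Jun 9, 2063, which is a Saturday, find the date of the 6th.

Aug 18, 2063

The 6th occurrence is 5 intervals after the first: 5 × 14 = 70 days after Jun 9, 2063.
Jun has 30 days — 21 days to the end of Jun leaves 49.
Jul has 31 days (18 left).
18 days into Aug → Aug 18, 2063.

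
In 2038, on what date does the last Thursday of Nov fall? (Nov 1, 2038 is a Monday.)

Nov 25, 2038

Nov 2038 begins on a Monday, so the first Thursday is Nov 4 (3 days later).
Nov 2038 has 30 days. Adding weeks: 4, 11, 18, 25 — the last one ≤ 30 is the 25th.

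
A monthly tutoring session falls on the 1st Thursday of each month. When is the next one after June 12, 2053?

June 2053 starts on a Sunday, so its 1st Thursday is June 5, 2053 (4 days in).
That is not after June 12, 2053, so look at July 2053.
July 2053 starts on a Tuesday, so its 1st Thursday is July 3, 2053 (2 days in).

July 3, 2053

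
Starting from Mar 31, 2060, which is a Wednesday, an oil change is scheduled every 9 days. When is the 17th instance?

The 17th occurrence is 16 intervals after the first: 16 × 9 = 144 days after Mar 31, 2060.
Mar has 31 days — 0 days to the end of Mar leaves 144.
Apr has 30 days (114 left).
May has 31 days (83 left).
Jun has 30 days (53 left).
Jul has 31 days (22 left).
22 days into Aug → Aug 22, 2060.

Aug 22, 2060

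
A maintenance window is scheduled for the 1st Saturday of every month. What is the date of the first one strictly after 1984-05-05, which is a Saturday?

May 1984 starts on a Tuesday, so its 1st Saturday is 1984-05-05 (4 days in).
That is not after 1984-05-05, so look at June 1984.
June 1984 starts on a Friday, so its 1st Saturday is 1984-06-02 (1 day in).

1984-06-02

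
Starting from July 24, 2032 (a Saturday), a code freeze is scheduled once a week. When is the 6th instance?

The 6th occurrence is 5 intervals after the first: 5 × 7 = 35 days after July 24, 2032.
July has 31 days — 7 days to the end of July leaves 28.
28 days into August → August 28, 2032.

August 28, 2032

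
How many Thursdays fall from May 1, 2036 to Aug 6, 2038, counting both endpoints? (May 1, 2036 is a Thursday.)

May 1, 2036 is a Thursday; the first Thursday on or after it is May 1, 2036.
From May 1, 2036 to Aug 6, 2038: 244 + 365 + 218 = 827 days (rest of 2036, 2037, to Aug 6, 2038 in 2038).
827 ÷ 7 = 118 full weeks with remainder 1, so 118 more Thursdays after the first → 119.

119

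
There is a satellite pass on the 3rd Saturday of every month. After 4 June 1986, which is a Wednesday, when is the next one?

21 June 1986

June 1986 starts on a Sunday; its first Saturday is the 7th, so the 3rd Saturday is the 21st — 21 June 1986.
21 June 1986 is after 4 June 1986, so that is the next one.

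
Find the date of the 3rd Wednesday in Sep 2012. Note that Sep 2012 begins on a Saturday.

Sep 2012 begins on a Saturday, so the first Wednesday is Sep 5 (4 days later).
The 3rd Wednesday is 2 weeks later: 5 + 14 = 19.

Sep 19, 2012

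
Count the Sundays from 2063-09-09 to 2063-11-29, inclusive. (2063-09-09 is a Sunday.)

2063-09-09 is a Sunday; the first Sunday on or after it is 2063-09-09.
From 2063-09-09 to 2063-11-29: 21 + 31 + 29 = 81 days (rest of September, October, November).
81 ÷ 7 = 11 full weeks with remainder 4, so 11 more Sundays after the first → 12.

12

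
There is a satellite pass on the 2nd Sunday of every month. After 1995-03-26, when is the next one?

March 1995 starts on a Wednesday; its first Sunday is the 5th, so the 2nd Sunday is the 12th — 1995-03-12.
That is not after 1995-03-26, so look at April 1995.
April 1995 starts on a Saturday; its first Sunday is the 2nd, so the 2nd Sunday is the 9th — 1995-04-09.

1995-04-09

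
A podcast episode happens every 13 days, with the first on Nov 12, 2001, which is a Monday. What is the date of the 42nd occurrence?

The 42nd occurrence is 41 intervals after the first: 41 × 13 = 533 days after Nov 12, 2001.
Nov has 30 days — 18 days to the end of Nov leaves 515.
From end of Nov to end of 2001 is 31 days (484 left).
2002 has 365 days (119 left).
Jan has 31 days (88 left).
Feb has 28 days (60 left).
Mar has 31 days (29 left).
29 days into Apr → Apr 29, 2003.

Apr 29, 2003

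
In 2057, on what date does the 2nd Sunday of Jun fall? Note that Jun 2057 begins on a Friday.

Jun 10, 2057

Jun 2057 begins on a Friday, so the first Sunday is Jun 3 (2 days later).
The 2nd Sunday is 1 weeks later: 3 + 7 = 10.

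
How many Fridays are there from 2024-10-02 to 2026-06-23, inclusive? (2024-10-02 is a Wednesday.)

90

2024-10-02 is a Wednesday; the first Friday on or after it is 2024-10-04 (2 days later).
From 2024-10-04 to 2026-06-23: 88 + 365 + 174 = 627 days (rest of 2024, 2025, to 2026-06-23 in 2026).
627 ÷ 7 = 89 full weeks with remainder 4, so 89 more Fridays after the first → 90.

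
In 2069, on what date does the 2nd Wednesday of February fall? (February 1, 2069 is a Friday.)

2069-02-13

February 2069 begins on a Friday, so the first Wednesday is February 6 (5 days later).
The 2nd Wednesday is 1 weeks later: 6 + 7 = 13.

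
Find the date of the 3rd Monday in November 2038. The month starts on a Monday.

November 2038 begins on a Monday, so the first Monday is November 1.
The 3rd Monday is 2 weeks later: 1 + 14 = 15.

15 November 2038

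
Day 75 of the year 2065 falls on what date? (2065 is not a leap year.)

January has 31 days (75 − 31 = 44 remain).
February has 28 days (44 − 28 = 16 remain).
16 into March → March 16.

16 March 2065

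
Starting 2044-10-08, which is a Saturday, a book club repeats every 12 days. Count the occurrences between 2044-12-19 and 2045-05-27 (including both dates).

14

Occurrences land 12·i days after 2044-10-08 for i = 0, 1, 2, …
2044-12-19 is 72 days after the start; 72 ÷ 12 = 6 remainder 0. First occurrence in the window: #7 on 2044-12-19 (6×12 = 72 days in).
2045-05-27 is 231 days after the start; 231 ÷ 12 = 19 remainder 3. Last occurrence in the window: #20 on 2045-05-24.
Occurrences #7 through #20: 14 in total.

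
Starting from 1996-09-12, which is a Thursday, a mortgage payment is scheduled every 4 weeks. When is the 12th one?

1997-07-17

The 12th occurrence is 11 intervals after the first: 11 × 28 = 308 days after 1996-09-12.
September has 30 days — 18 days to the end of September leaves 290.
October has 31 days (259 left).
November has 30 days (229 left).
December has 31 days (198 left).
January has 31 days (167 left).
February has 28 days (139 left).
March has 31 days (108 left).
April has 30 days (78 left).
May has 31 days (47 left).
June has 30 days (17 left).
17 days into July → 1997-07-17.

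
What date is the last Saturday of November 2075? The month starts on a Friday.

November 2075 begins on a Friday, so the first Saturday is November 2 (1 day later).
November 2075 has 30 days. Adding weeks: 2, 9, 16, 23, 30 — the last one ≤ 30 is the 30th.

November 30, 2075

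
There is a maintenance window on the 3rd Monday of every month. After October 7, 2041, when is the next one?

October 21, 2041

October 2041 starts on a Tuesday; its first Monday is the 7th, so the 3rd Monday is the 21st — October 21, 2041.
October 21, 2041 is after October 7, 2041, so that is the next one.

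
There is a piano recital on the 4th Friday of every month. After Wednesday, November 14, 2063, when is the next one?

November 23, 2063

November 2063 starts on a Thursday; its first Friday is the 2nd, so the 4th Friday is the 23rd — November 23, 2063.
November 23, 2063 is after November 14, 2063, so that is the next one.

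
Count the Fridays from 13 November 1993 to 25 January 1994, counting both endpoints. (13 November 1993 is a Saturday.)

10

13 November 1993 is a Saturday; the first Friday on or after it is 19 November 1993 (6 days later).
From 19 November 1993 to 25 January 1994: 11 + 31 + 25 = 67 days (rest of November, December, January).
67 ÷ 7 = 9 full weeks with remainder 4, so 9 more Fridays after the first → 10.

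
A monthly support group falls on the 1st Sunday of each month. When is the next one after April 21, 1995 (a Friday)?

May 7, 1995

April 1995 starts on a Saturday, so its 1st Sunday is April 2, 1995 (1 day in).
That is not after April 21, 1995, so look at May 1995.
May 1995 starts on a Monday, so its 1st Sunday is May 7, 1995 (6 days in).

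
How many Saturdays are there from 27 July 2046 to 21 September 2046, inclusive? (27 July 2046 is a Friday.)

27 July 2046 is a Friday; the first Saturday on or after it is 28 July 2046 (1 day later).
From 28 July 2046 to 21 September 2046: 3 + 31 + 21 = 55 days (rest of July, August, September).
55 ÷ 7 = 7 full weeks with remainder 6, so 7 more Saturdays after the first → 8.

8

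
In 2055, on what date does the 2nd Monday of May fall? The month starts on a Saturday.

May 10, 2055

May 2055 begins on a Saturday, so the first Monday is May 3 (2 days later).
The 2nd Monday is 1 weeks later: 3 + 7 = 10.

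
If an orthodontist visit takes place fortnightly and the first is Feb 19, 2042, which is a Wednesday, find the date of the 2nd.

Mar 5, 2042

The 2nd occurrence is 1 interval after the first: 1 × 14 = 14 days after Feb 19, 2042.
Feb has 28 days — 9 days to the end of Feb leaves 5.
5 days into Mar → Mar 5, 2042.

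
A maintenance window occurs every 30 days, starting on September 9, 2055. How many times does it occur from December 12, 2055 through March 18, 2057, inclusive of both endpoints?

Occurrences land 30·i days after September 9, 2055 for i = 0, 1, 2, …
December 12, 2055 is 94 days after the start; 94 ÷ 30 = 3 remainder 4; since the remainder is 4, round up to i = 4. First occurrence in the window: #5 on January 7, 2056 (4×30 = 120 days in).
March 18, 2057 is 556 days after the start; 556 ÷ 30 = 18 remainder 16. Last occurrence in the window: #19 on March 2, 2057.
Occurrences #5 through #19: 15 in total.

15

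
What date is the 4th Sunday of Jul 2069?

Jul 28, 2069

Jul 2069 begins on a Monday, so the first Sunday is Jul 7 (6 days later).
The 4th Sunday is 3 weeks later: 7 + 21 = 28.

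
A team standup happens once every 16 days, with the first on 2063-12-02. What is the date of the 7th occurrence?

The 7th occurrence is 6 intervals after the first: 6 × 16 = 96 days after 2063-12-02.
December has 31 days — 29 days to the end of December leaves 67.
January has 31 days (36 left).
February has 29 days (7 left).
7 days into March → 2064-03-07.

2064-03-07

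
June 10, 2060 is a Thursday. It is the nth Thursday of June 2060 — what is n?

Day 10 falls in week ⌈10/7⌉ of the month.
Days 1–7 hold the 1st Thursday, 8–14 the 2nd, 15–21 the 3rd, 22–28 the 4th, 29–31 the 5th.
10 is in the range for the 2nd.

2nd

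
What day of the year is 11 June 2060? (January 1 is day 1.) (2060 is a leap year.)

163

Days in months before June: 31 + 29 + 31 + 30 + 31 = 152.
Plus 11 days into June → day 163.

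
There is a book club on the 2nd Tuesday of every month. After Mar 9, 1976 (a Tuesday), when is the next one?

Apr 13, 1976

Mar 1976 starts on a Monday; its first Tuesday is the 2nd, so the 2nd Tuesday is the 9th — Mar 9, 1976.
That is not after Mar 9, 1976, so look at Apr 1976.
Apr 1976 starts on a Thursday; its first Tuesday is the 6th, so the 2nd Tuesday is the 13th — Apr 13, 1976.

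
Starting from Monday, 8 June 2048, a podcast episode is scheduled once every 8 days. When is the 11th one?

27 August 2048

The 11th occurrence is 10 intervals after the first: 10 × 8 = 80 days after 8 June 2048.
June has 30 days — 22 days to the end of June leaves 58.
July has 31 days (27 left).
27 days into August → 27 August 2048.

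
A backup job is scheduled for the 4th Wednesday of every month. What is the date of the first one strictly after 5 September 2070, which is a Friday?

24 September 2070

September 2070 starts on a Monday; its first Wednesday is the 3rd, so the 4th Wednesday is the 24th — 24 September 2070.
24 September 2070 is after 5 September 2070, so that is the next one.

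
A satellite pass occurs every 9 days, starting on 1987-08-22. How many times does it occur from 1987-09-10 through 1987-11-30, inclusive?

9

Occurrences land 9·i days after 1987-08-22 for i = 0, 1, 2, …
1987-09-10 is 19 days after the start; 19 ÷ 9 = 2 remainder 1; since the remainder is 1, round up to i = 3. First occurrence in the window: #4 on 1987-09-18 (3×9 = 27 days in).
1987-11-30 is 100 days after the start; 100 ÷ 9 = 11 remainder 1. Last occurrence in the window: #12 on 1987-11-29.
Occurrences #4 through #12: 9 in total.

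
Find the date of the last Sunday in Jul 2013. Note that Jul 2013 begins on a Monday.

Jul 28, 2013

Jul 2013 begins on a Monday, so the first Sunday is Jul 7 (6 days later).
Jul 2013 has 31 days. Adding weeks: 7, 14, 21, 28 — the last one ≤ 31 is the 28th.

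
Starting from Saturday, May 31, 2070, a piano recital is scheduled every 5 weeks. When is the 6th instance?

The 6th occurrence is 5 intervals after the first: 5 × 35 = 175 days after May 31, 2070.
May has 31 days — 0 days to the end of May leaves 175.
Jun has 30 days (145 left).
Jul has 31 days (114 left).
Aug has 31 days (83 left).
Sep has 30 days (53 left).
Oct has 31 days (22 left).
22 days into Nov → Nov 22, 2070.

Nov 22, 2070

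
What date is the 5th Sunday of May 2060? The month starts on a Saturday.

May 2060 begins on a Saturday, so the first Sunday is May 2 (1 day later).
The 5th Sunday is 4 weeks later: 2 + 28 = 30.

30 May 2060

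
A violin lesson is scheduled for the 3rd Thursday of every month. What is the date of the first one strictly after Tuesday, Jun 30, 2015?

Jun 2015 starts on a Monday; its first Thursday is the 4th, so the 3rd Thursday is the 18th — Jun 18, 2015.
That is not after Jun 30, 2015, so look at Jul 2015.
Jul 2015 starts on a Wednesday; its first Thursday is the 2nd, so the 3rd Thursday is the 16th — Jul 16, 2015.

Jul 16, 2015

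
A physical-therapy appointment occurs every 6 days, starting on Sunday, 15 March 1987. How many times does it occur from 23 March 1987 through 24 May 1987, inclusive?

Occurrences land 6·i days after 15 March 1987 for i = 0, 1, 2, …
23 March 1987 is 8 days after the start; 8 ÷ 6 = 1 remainder 2; since the remainder is 2, round up to i = 2. First occurrence in the window: #3 on 27 March 1987 (2×6 = 12 days in).
24 May 1987 is 70 days after the start; 70 ÷ 6 = 11 remainder 4. Last occurrence in the window: #12 on 20 May 1987.
Occurrences #3 through #12: 10 in total.

10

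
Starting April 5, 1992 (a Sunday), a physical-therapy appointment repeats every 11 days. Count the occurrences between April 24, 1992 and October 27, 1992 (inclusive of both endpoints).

17

Occurrences land 11·i days after April 5, 1992 for i = 0, 1, 2, …
April 24, 1992 is 19 days after the start; 19 ÷ 11 = 1 remainder 8; since the remainder is 8, round up to i = 2. First occurrence in the window: #3 on April 27, 1992 (2×11 = 22 days in).
October 27, 1992 is 205 days after the start; 205 ÷ 11 = 18 remainder 7. Last occurrence in the window: #19 on October 20, 1992.
Occurrences #3 through #19: 17 in total.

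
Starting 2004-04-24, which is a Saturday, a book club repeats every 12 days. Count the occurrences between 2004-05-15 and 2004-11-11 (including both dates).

Occurrences land 12·i days after 2004-04-24 for i = 0, 1, 2, …
2004-05-15 is 21 days after the start; 21 ÷ 12 = 1 remainder 9; since the remainder is 9, round up to i = 2. First occurrence in the window: #3 on 2004-05-18 (2×12 = 24 days in).
2004-11-11 is 201 days after the start; 201 ÷ 12 = 16 remainder 9. Last occurrence in the window: #17 on 2004-11-02.
Occurrences #3 through #17: 15 in total.

15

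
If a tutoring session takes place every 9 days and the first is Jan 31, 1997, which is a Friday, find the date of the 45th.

The 45th occurrence is 44 intervals after the first: 44 × 9 = 396 days after Jan 31, 1997.
Jan has 31 days — 0 days to the end of Jan leaves 396.
Feb has 28 days (368 left).
Mar has 31 days (337 left).
Apr has 30 days (307 left).
May has 31 days (276 left).
Jun has 30 days (246 left).
Jul has 31 days (215 left).
Aug has 31 days (184 left).
Sep has 30 days (154 left).
Oct has 31 days (123 left).
Nov has 30 days (93 left).
Dec has 31 days (62 left).
Jan has 31 days (31 left).
Feb has 28 days (3 left).
3 days into Mar → Mar 3, 1998.

Mar 3, 1998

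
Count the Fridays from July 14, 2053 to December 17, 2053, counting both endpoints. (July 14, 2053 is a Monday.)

22

July 14, 2053 is a Monday; the first Friday on or after it is July 18, 2053 (4 days later).
From July 18, 2053 to December 17, 2053: 13 + 31 + 30 + 31 + 30 + 17 = 152 days (rest of July, August, September, October, November, December).
152 ÷ 7 = 21 full weeks with remainder 5, so 21 more Fridays after the first → 22.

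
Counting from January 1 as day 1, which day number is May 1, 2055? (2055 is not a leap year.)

121

Days in months before May: 31 + 28 + 31 + 30 = 120.
Plus 1 day into May → day 121.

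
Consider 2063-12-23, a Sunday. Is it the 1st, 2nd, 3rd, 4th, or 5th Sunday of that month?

4th

Day 23 falls in week ⌈23/7⌉ of the month.
Days 1–7 hold the 1st Sunday, 8–14 the 2nd, 15–21 the 3rd, 22–28 the 4th, 29–31 the 5th.
23 is in the range for the 4th.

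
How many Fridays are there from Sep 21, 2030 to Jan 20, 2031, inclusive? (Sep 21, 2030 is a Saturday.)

17

Sep 21, 2030 is a Saturday; the first Friday on or after it is Sep 27, 2030 (6 days later).
From Sep 27, 2030 to Jan 20, 2031: 3 + 31 + 30 + 31 + 20 = 115 days (rest of Sep, Oct, Nov, Dec, Jan).
115 ÷ 7 = 16 full weeks with remainder 3, so 16 more Fridays after the first → 17.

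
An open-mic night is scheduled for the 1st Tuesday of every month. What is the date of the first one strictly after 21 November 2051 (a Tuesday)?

5 December 2051

November 2051 starts on a Wednesday, so its 1st Tuesday is 7 November 2051 (6 days in).
That is not after 21 November 2051, so look at December 2051.
December 2051 starts on a Friday, so its 1st Tuesday is 5 December 2051 (4 days in).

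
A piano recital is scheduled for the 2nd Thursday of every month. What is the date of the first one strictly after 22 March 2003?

March 2003 starts on a Saturday; its first Thursday is the 6th, so the 2nd Thursday is the 13th — 13 March 2003.
That is not after 22 March 2003, so look at April 2003.
April 2003 starts on a Tuesday; its first Thursday is the 3rd, so the 2nd Thursday is the 10th — 10 April 2003.

10 April 2003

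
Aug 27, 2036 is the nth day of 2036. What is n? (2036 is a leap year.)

Days in months before Aug: 31 + 29 + 31 + 30 + 31 + 30 + 31 = 213.
Plus 27 days into Aug → day 240.

240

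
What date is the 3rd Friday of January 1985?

1985-01-18

The first Friday of January 1985 is January 4.
The 3rd Friday is 2 weeks later: 4 + 14 = 18.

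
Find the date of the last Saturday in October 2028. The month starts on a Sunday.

28 October 2028

October 2028 begins on a Sunday, so the first Saturday is October 7 (6 days later).
October 2028 has 31 days. Adding weeks: 7, 14, 21, 28 — the last one ≤ 31 is the 28th.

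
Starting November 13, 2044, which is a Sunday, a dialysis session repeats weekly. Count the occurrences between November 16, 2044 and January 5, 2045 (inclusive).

Occurrences land 7·i days after November 13, 2044 for i = 0, 1, 2, …
November 16, 2044 is 3 days after the start; 3 ÷ 7 = 0 remainder 3; since the remainder is 3, round up to i = 1. First occurrence in the window: #2 on November 20, 2044 (1×7 = 7 days in).
January 5, 2045 is 53 days after the start; 53 ÷ 7 = 7 remainder 4. Last occurrence in the window: #8 on January 1, 2045.
Occurrences #2 through #8: 7 in total.

7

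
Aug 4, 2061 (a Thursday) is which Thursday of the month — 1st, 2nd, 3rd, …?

Day 4 falls in week ⌈4/7⌉ of the month.
Days 1–7 hold the 1st Thursday, 8–14 the 2nd, 15–21 the 3rd, 22–28 the 4th, 29–31 the 5th.
4 is in the range for the 1st.

1st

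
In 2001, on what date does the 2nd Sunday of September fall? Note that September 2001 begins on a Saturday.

September 9, 2001

September 2001 begins on a Saturday, so the first Sunday is September 2 (1 day later).
The 2nd Sunday is 1 weeks later: 2 + 7 = 9.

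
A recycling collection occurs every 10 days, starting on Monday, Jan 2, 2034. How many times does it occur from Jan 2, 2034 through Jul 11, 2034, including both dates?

20

Occurrences land 10·i days after Jan 2, 2034 for i = 0, 1, 2, …
The window opens on the start date, so the first occurrence inside is #1 on Jan 2, 2034.
Jul 11, 2034 is 190 days after the start; 190 ÷ 10 = 19 remainder 0. Last occurrence in the window: #20 on Jul 11, 2034.
Occurrences #1 through #20: 20 in total.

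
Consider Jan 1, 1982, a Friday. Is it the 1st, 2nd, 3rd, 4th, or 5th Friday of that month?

1st

Day 1 falls in week ⌈1/7⌉ of the month.
Days 1–7 hold the 1st Friday, 8–14 the 2nd, 15–21 the 3rd, 22–28 the 4th, 29–31 the 5th.
1 is in the range for the 1st.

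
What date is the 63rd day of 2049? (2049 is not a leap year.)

January has 31 days (63 − 31 = 32 remain).
February has 28 days (32 − 28 = 4 remain).
4 into March → March 4.

2049-03-04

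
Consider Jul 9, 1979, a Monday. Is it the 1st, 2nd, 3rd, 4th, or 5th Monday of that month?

Day 9 falls in week ⌈9/7⌉ of the month.
Days 1–7 hold the 1st Monday, 8–14 the 2nd, 15–21 the 3rd, 22–28 the 4th, 29–31 the 5th.
9 is in the range for the 2nd.

2nd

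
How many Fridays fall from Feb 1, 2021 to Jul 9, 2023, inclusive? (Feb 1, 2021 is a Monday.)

Feb 1, 2021 is a Monday; the first Friday on or after it is Feb 5, 2021 (4 days later).
From Feb 5, 2021 to Jul 9, 2023: 329 + 365 + 190 = 884 days (rest of 2021, 2022, to Jul 9, 2023 in 2023).
884 ÷ 7 = 126 full weeks with remainder 2, so 126 more Fridays after the first → 127.

127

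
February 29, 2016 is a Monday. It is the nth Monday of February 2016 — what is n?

5th

Day 29 falls in week ⌈29/7⌉ of the month.
Days 1–7 hold the 1st Monday, 8–14 the 2nd, 15–21 the 3rd, 22–28 the 4th, 29–31 the 5th.
29 is in the range for the 5th.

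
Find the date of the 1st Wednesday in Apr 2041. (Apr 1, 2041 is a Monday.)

Apr 2041 begins on a Monday, so the first Wednesday is Apr 3 (2 days later).

Apr 3, 2041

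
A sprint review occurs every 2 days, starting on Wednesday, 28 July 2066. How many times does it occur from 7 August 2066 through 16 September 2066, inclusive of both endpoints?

Occurrences land 2·i days after 28 July 2066 for i = 0, 1, 2, …
7 August 2066 is 10 days after the start; 10 ÷ 2 = 5 remainder 0. First occurrence in the window: #6 on 7 August 2066 (5×2 = 10 days in).
16 September 2066 is 50 days after the start; 50 ÷ 2 = 25 remainder 0. Last occurrence in the window: #26 on 16 September 2066.
Occurrences #6 through #26: 21 in total.

21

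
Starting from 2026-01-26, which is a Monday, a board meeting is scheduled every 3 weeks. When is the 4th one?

The 4th occurrence is 3 intervals after the first: 3 × 21 = 63 days after 2026-01-26.
January has 31 days — 5 days to the end of January leaves 58.
February has 28 days (30 left).
30 days into March → 2026-03-30.

2026-03-30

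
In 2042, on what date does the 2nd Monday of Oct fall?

Oct 2042 begins on a Wednesday, so the first Monday is Oct 6 (5 days later).
The 2nd Monday is 1 weeks later: 6 + 7 = 13.

Oct 13, 2042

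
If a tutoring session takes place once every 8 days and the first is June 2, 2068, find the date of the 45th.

The 45th occurrence is 44 intervals after the first: 44 × 8 = 352 days after June 2, 2068.
June has 30 days — 28 days to the end of June leaves 324.
July has 31 days (293 left).
August has 31 days (262 left).
September has 30 days (232 left).
October has 31 days (201 left).
November has 30 days (171 left).
December has 31 days (140 left).
January has 31 days (109 left).
February has 28 days (81 left).
March has 31 days (50 left).
April has 30 days (20 left).
20 days into May → May 20, 2069.

May 20, 2069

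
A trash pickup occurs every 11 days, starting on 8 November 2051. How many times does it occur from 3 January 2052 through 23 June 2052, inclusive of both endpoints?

Occurrences land 11·i days after 8 November 2051 for i = 0, 1, 2, …
3 January 2052 is 56 days after the start; 56 ÷ 11 = 5 remainder 1; since the remainder is 1, round up to i = 6. First occurrence in the window: #7 on 13 January 2052 (6×11 = 66 days in).
23 June 2052 is 228 days after the start; 228 ÷ 11 = 20 remainder 8. Last occurrence in the window: #21 on 15 June 2052.
Occurrences #7 through #21: 15 in total.

15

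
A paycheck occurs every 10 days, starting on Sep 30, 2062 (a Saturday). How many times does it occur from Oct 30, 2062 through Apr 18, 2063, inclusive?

Occurrences land 10·i days after Sep 30, 2062 for i = 0, 1, 2, …
Oct 30, 2062 is 30 days after the start; 30 ÷ 10 = 3 remainder 0. First occurrence in the window: #4 on Oct 30, 2062 (3×10 = 30 days in).
Apr 18, 2063 is 200 days after the start; 200 ÷ 10 = 20 remainder 0. Last occurrence in the window: #21 on Apr 18, 2063.
Occurrences #4 through #21: 18 in total.

18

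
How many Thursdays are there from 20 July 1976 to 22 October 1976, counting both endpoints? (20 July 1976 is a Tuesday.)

20 July 1976 is a Tuesday; the first Thursday on or after it is 22 July 1976 (2 days later).
From 22 July 1976 to 22 October 1976: 9 + 31 + 30 + 22 = 92 days (rest of July, August, September, October).
92 ÷ 7 = 13 full weeks with remainder 1, so 13 more Thursdays after the first → 14.

14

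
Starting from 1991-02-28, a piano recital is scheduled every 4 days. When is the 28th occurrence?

The 28th occurrence is 27 intervals after the first: 27 × 4 = 108 days after 1991-02-28.
February has 28 days — 0 days to the end of February leaves 108.
March has 31 days (77 left).
April has 30 days (47 left).
May has 31 days (16 left).
16 days into June → 1991-06-16.

1991-06-16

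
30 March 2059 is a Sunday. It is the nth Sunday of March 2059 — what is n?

Day 30 falls in week ⌈30/7⌉ of the month.
Days 1–7 hold the 1st Sunday, 8–14 the 2nd, 15–21 the 3rd, 22–28 the 4th, 29–31 the 5th.
30 is in the range for the 5th.

5th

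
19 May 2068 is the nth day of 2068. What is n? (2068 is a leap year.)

140

Days in months before May: 31 + 29 + 31 + 30 = 121.
Plus 19 days into May → day 140.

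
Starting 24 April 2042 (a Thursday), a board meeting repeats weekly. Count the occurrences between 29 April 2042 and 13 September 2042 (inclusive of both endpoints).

20

Occurrences land 7·i days after 24 April 2042 for i = 0, 1, 2, …
29 April 2042 is 5 days after the start; 5 ÷ 7 = 0 remainder 5; since the remainder is 5, round up to i = 1. First occurrence in the window: #2 on 1 May 2042 (1×7 = 7 days in).
13 September 2042 is 142 days after the start; 142 ÷ 7 = 20 remainder 2. Last occurrence in the window: #21 on 11 September 2042.
Occurrences #2 through #21: 20 in total.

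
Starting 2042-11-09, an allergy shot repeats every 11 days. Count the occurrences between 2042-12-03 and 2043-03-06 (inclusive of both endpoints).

8

Occurrences land 11·i days after 2042-11-09 for i = 0, 1, 2, …
2042-12-03 is 24 days after the start; 24 ÷ 11 = 2 remainder 2; since the remainder is 2, round up to i = 3. First occurrence in the window: #4 on 2042-12-12 (3×11 = 33 days in).
2043-03-06 is 117 days after the start; 117 ÷ 11 = 10 remainder 7. Last occurrence in the window: #11 on 2043-02-27.
Occurrences #4 through #11: 8 in total.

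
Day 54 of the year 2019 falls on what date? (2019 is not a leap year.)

January has 31 days (54 − 31 = 23 remain).
23 into February → February 23.

February 23, 2019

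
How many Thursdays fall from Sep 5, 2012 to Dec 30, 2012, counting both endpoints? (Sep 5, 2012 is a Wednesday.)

Sep 5, 2012 is a Wednesday; the first Thursday on or after it is Sep 6, 2012 (1 day later).
From Sep 6, 2012 to Dec 30, 2012: 24 + 31 + 30 + 30 = 115 days (rest of Sep, Oct, Nov, Dec).
115 ÷ 7 = 16 full weeks with remainder 3, so 16 more Thursdays after the first → 17.

17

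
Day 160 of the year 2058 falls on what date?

Jun 9, 2058

Jan has 31 days (160 − 31 = 129 remain).
Feb has 28 days (129 − 28 = 101 remain).
Mar has 31 days (101 − 31 = 70 remain).
Apr has 30 days (70 − 30 = 40 remain).
May has 31 days (40 − 31 = 9 remain).
9 into Jun → Jun 9.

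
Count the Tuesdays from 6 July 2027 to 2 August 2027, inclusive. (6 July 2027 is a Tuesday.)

6 July 2027 is a Tuesday; the first Tuesday on or after it is 6 July 2027.
From 6 July 2027 to 2 August 2027: 25 + 2 = 27 days (rest of July, August).
27 ÷ 7 = 3 full weeks with remainder 6, so 3 more Tuesdays after the first → 4.

4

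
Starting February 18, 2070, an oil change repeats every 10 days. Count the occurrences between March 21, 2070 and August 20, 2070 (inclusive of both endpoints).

15

Occurrences land 10·i days after February 18, 2070 for i = 0, 1, 2, …
March 21, 2070 is 31 days after the start; 31 ÷ 10 = 3 remainder 1; since the remainder is 1, round up to i = 4. First occurrence in the window: #5 on March 30, 2070 (4×10 = 40 days in).
August 20, 2070 is 183 days after the start; 183 ÷ 10 = 18 remainder 3. Last occurrence in the window: #19 on August 17, 2070.
Occurrences #5 through #19: 15 in total.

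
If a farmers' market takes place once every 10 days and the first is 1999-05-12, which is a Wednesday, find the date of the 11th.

The 11th occurrence is 10 intervals after the first: 10 × 10 = 100 days after 1999-05-12.
May has 31 days — 19 days to the end of May leaves 81.
June has 30 days (51 left).
July has 31 days (20 left).
20 days into August → 1999-08-20.

1999-08-20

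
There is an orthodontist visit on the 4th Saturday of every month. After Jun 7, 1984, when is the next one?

Jun 1984 starts on a Friday; its first Saturday is the 2nd, so the 4th Saturday is the 23rd — Jun 23, 1984.
Jun 23, 1984 is after Jun 7, 1984, so that is the next one.

Jun 23, 1984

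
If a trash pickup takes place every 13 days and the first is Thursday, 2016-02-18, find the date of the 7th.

2016-05-06

The 7th occurrence is 6 intervals after the first: 6 × 13 = 78 days after 2016-02-18.
February has 29 days — 11 days to the end of February leaves 67.
March has 31 days (36 left).
April has 30 days (6 left).
6 days into May → 2016-05-06.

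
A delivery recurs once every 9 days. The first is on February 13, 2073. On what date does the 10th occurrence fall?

May 5, 2073

The 10th occurrence is 9 intervals after the first: 9 × 9 = 81 days after February 13, 2073.
February has 28 days — 15 days to the end of February leaves 66.
March has 31 days (35 left).
April has 30 days (5 left).
5 days into May → May 5, 2073.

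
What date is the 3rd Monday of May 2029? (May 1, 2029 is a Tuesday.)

May 21, 2029

May 2029 begins on a Tuesday, so the first Monday is May 7 (6 days later).
The 3rd Monday is 2 weeks later: 7 + 14 = 21.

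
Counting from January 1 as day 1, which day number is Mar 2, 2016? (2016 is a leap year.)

62

Days in months before Mar: 31 + 29 = 60.
Plus 2 days into Mar → day 62.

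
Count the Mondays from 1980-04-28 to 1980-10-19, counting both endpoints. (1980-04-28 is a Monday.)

25

1980-04-28 is a Monday; the first Monday on or after it is 1980-04-28.
From 1980-04-28 to 1980-10-19: 2 + 31 + 30 + 31 + 31 + 30 + 19 = 174 days (rest of April, May, June, July, August, September, October).
174 ÷ 7 = 24 full weeks with remainder 6, so 24 more Mondays after the first → 25.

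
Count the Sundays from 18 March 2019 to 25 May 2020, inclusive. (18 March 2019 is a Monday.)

62

18 March 2019 is a Monday; the first Sunday on or after it is 24 March 2019 (6 days later).
From 24 March 2019 to 25 May 2020: 282 + 146 = 428 days (rest of 2019, to 25 May 2020 in 2020).
428 ÷ 7 = 61 full weeks with remainder 1, so 61 more Sundays after the first → 62.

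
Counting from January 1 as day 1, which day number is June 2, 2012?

Days in months before June: 31 + 29 + 31 + 30 + 31 = 152.
Plus 2 days into June → day 154.

154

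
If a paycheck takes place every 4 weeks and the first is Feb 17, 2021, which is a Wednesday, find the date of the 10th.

Oct 27, 2021

The 10th occurrence is 9 intervals after the first: 9 × 28 = 252 days after Feb 17, 2021.
Feb has 28 days — 11 days to the end of Feb leaves 241.
Mar has 31 days (210 left).
Apr has 30 days (180 left).
May has 31 days (149 left).
Jun has 30 days (119 left).
Jul has 31 days (88 left).
Aug has 31 days (57 left).
Sep has 30 days (27 left).
27 days into Oct → Oct 27, 2021.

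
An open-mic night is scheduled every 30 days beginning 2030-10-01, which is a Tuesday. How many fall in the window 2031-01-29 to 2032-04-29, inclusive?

16

Occurrences land 30·i days after 2030-10-01 for i = 0, 1, 2, …
2031-01-29 is 120 days after the start; 120 ÷ 30 = 4 remainder 0. First occurrence in the window: #5 on 2031-01-29 (4×30 = 120 days in).
2032-04-29 is 576 days after the start; 576 ÷ 30 = 19 remainder 6. Last occurrence in the window: #20 on 2032-04-23.
Occurrences #5 through #20: 16 in total.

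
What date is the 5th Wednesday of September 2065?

September 30, 2065

September 2065 begins on a Tuesday, so the first Wednesday is September 2 (1 day later).
The 5th Wednesday is 4 weeks later: 2 + 28 = 30.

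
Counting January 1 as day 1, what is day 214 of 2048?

January has 31 days (214 − 31 = 183 remain).
February has 29 days (183 − 29 = 154 remain).
March has 31 days (154 − 31 = 123 remain).
April has 30 days (123 − 30 = 93 remain).
May has 31 days (93 − 31 = 62 remain).
June has 30 days (62 − 30 = 32 remain).
July has 31 days (32 − 31 = 1 remain).
1 into August → August 1.

1 August 2048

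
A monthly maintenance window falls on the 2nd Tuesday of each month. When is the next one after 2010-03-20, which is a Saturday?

March 2010 starts on a Monday; its first Tuesday is the 2nd, so the 2nd Tuesday is the 9th — 2010-03-09.
That is not after 2010-03-20, so look at April 2010.
April 2010 starts on a Thursday; its first Tuesday is the 6th, so the 2nd Tuesday is the 13th — 2010-04-13.

2010-04-13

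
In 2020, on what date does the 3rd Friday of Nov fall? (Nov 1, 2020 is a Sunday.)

Nov 20, 2020

Nov 2020 begins on a Sunday, so the first Friday is Nov 6 (5 days later).
The 3rd Friday is 2 weeks later: 6 + 14 = 20.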